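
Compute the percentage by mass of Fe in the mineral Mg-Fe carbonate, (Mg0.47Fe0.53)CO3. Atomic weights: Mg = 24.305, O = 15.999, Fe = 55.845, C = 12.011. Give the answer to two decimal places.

Molar mass of (Mg0.47Fe0.53)CO3: 0.47×24.305 + 0.53×55.845 + 1×12.011 + 3×15.999 = 101.029 g/mol.
Mass of Fe per formula unit: 0.53 × 55.845 = 29.598 g.
Weight fraction Fe = 29.598 / 101.029 = 0.2930.

29.30 mass %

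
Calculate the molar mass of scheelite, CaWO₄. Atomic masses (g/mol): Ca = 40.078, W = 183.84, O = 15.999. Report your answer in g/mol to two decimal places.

M = 1×40.078 + 1×183.84 + 4×15.999

287.91 g/mol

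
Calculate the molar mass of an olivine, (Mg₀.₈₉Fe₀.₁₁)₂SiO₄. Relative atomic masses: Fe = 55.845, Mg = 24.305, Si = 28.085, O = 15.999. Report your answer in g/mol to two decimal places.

The formula mass is the sum 1.78(24.305) + 0.22(55.845) + 1(28.085) + 4(15.999).

147.63 g/mol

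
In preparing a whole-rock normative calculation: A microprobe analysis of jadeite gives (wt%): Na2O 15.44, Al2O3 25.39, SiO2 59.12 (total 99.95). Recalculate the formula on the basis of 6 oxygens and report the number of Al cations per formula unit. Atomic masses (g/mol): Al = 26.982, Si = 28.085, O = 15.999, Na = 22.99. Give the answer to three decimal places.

1.008 Al apfu

15.44 wt% Na2O ÷ 61.979 g/mol = 0.24912 mol, giving 0.49824 Na and 0.24912 O.
25.39 wt% Al2O3 ÷ 101.961 g/mol = 0.24902 mol, giving 0.49804 Al and 0.74706 O.
59.12 wt% SiO2 ÷ 60.083 g/mol = 0.98397 mol, giving 0.98397 Si and 1.96794 O.
Oxygen sums to 2.96412; scaling by 6/2.96412 = 2.02421 puts the formula on 6 O.
Al: 0.49804 × 2.02421 = 1.008 atoms per formula unit.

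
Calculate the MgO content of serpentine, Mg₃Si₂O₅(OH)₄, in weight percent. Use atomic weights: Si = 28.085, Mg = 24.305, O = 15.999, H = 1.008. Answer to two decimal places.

43.63 wt%

Molar mass of Mg₃Si₂O₅(OH)₄ = 3*24.305 + 2*28.085 + 9*15.999 + 4*1.008 = 277.108 g/mol.
Each formula unit contains 3 Mg, equivalent to 3/1 = 3.0000 mol MgO.
M(MgO) = 1×24.305 + 1×15.999 = 40.304 g/mol.
Mass of MgO per formula unit = 3.0000 × 40.304 = 120.912 g.
MgO wt% = 120.912 / 277.108 × 100 = 43.63%.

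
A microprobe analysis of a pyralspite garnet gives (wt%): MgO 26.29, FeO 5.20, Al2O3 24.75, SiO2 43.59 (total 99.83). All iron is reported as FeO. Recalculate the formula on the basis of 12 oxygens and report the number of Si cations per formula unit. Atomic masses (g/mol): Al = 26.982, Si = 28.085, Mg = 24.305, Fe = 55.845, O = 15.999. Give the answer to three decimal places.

2.998 Si apfu

26.29 wt% MgO ÷ 40.304 g/mol = 0.65229 mol, giving 0.65229 Mg and 0.65229 O.
5.20 wt% FeO ÷ 71.844 g/mol = 0.07238 mol, giving 0.07238 Fe and 0.07238 O.
24.75 wt% Al2O3 ÷ 101.961 g/mol = 0.24274 mol, giving 0.48548 Al and 0.72822 O.
43.59 wt% SiO2 ÷ 60.083 g/mol = 0.72550 mol, giving 0.72550 Si and 1.45100 O.
Oxygen sums to 2.90389; scaling by 12/2.90389 = 4.13239 puts the formula on 12 O.
Si: 0.72550 × 4.13239 = 2.998 atoms per formula unit.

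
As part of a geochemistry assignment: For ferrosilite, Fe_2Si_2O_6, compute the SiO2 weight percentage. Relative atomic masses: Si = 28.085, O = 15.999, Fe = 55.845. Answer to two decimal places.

Formula mass = 263.854 g/mol.
2 Si → 2.0000 mol SiO2 per formula unit; M(SiO2) = 60.083, so SiO2 mass = 120.166 g.
120.166/263.854 × 100 = 45.54 wt%.

45.54 wt%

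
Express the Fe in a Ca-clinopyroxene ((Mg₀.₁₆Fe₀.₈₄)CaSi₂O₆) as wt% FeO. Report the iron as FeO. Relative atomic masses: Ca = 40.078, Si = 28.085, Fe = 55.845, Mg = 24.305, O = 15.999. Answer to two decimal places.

Formula mass = 243.041 g/mol.
0.84 Fe → 0.8400 mol FeO per formula unit; M(FeO) = 71.844, so FeO mass = 60.349 g.
60.349/243.041 × 100 = 24.83 wt%.

24.83 wt%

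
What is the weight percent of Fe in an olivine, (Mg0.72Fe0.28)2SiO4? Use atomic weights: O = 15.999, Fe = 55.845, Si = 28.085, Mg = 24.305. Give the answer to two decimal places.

19.75 mass %

M((Mg0.72Fe0.28)2SiO4) = 158.353 g/mol.
Fe contributes 0.56 × 55.845 = 31.273 g per mole.
31.273/158.353 = 0.1975 → 19.75%.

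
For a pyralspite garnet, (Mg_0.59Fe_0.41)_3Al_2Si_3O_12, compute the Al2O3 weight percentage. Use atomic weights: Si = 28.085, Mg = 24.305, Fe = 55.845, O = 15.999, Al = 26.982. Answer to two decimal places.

M((Mg_0.59Fe_0.41)_3Al_2Si_3O_12) = 441.916 g/mol; M(Al2O3) = 101.961 g/mol.
Moles Al2O3 per formula unit = 2 Al ÷ 2 = 1.0000.
Al2O3 fraction = (1.0000 × 101.961) / 441.916 = 101.961/441.916 = 0.2307.

23.07 wt%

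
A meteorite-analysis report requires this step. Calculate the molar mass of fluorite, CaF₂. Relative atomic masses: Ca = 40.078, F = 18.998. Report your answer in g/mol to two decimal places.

78.07 g/mol

Ca: 1 × 40.078 = 40.0780
F: 2 × 18.998 = 37.9960
Summing the contributions gives the formula mass.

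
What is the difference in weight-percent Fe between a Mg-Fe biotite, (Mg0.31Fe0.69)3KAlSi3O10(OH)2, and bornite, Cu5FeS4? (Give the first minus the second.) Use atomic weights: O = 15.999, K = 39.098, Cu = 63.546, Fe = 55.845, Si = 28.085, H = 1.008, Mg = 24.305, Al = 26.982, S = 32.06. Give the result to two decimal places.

First mineral: 115.599 g Fe in 482.542 g formula = 23.96 wt% Fe.
Second mineral: 55.845 g Fe in 501.815 g formula = 11.13 wt% Fe.
23.96% − 11.13% gives a difference of 12.83 percentage points.

12.83 percentage points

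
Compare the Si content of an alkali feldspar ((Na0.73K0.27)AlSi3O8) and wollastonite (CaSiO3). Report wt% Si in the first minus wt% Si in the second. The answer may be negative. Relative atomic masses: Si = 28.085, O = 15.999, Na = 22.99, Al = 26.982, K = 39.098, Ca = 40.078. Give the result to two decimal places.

7.43 percentage points

Si in (Na0.73K0.27)AlSi3O8: molar mass 266.568 g/mol; 3×28.085 = 84.255 g → 31.61 wt%.
Si in CaSiO3: molar mass 116.160 g/mol; 1×28.085 = 28.085 g → 24.18 wt%.
Difference = 31.61 − 24.18 = 7.43 percentage points.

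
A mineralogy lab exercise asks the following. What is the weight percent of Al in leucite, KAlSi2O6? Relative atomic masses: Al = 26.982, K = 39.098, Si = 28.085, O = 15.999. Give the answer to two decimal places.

Molar mass of KAlSi2O6: 1·39.098 + 1·26.982 + 2·28.085 + 6·15.999 = 218.244 g/mol.
Mass of Al per formula unit: 1 × 26.982 = 26.982 g.
Weight fraction Al = 26.982 / 218.244 = 0.1236.

12.36 wt%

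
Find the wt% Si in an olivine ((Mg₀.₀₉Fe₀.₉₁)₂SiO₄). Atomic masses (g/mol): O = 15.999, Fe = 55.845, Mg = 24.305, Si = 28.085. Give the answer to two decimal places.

Molar mass of (Mg₀.₀₉Fe₀.₉₁)₂SiO₄: 0.18×24.305 + 1.82×55.845 + 1×28.085 + 4×15.999 = 198.094 g/mol.
Mass of Si per formula unit: 1 × 28.085 = 28.085 g.
Weight fraction Si = 28.085 / 198.094 = 0.1418.

14.18 mass %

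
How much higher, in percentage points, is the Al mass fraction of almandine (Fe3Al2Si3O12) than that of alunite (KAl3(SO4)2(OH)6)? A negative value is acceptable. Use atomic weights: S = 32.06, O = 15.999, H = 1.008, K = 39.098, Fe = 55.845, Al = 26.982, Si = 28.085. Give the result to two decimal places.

-8.70 percentage points

M(Fe3Al2Si3O12) = 497.742 g/mol, so wt% Al = 53.964/497.742 × 100 = 10.84%.
M(KAl3(SO4)2(OH)6) = 414.198 g/mol, so wt% Al = 80.946/414.198 × 100 = 19.54%.
10.84 − 19.54 = -8.70 pp.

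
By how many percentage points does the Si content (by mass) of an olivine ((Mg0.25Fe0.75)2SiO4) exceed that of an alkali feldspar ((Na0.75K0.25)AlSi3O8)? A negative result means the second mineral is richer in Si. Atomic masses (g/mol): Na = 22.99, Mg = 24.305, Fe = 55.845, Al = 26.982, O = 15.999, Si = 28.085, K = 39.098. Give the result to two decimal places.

Si in (Mg0.25Fe0.75)2SiO4: molar mass 188.001 g/mol; 1×28.085 = 28.085 g → 14.94 wt%.
Si in (Na0.75K0.25)AlSi3O8: molar mass 266.246 g/mol; 3×28.085 = 84.255 g → 31.65 wt%.
Difference = 14.94 − 31.65 = -16.71 percentage points.

-16.71 percentage points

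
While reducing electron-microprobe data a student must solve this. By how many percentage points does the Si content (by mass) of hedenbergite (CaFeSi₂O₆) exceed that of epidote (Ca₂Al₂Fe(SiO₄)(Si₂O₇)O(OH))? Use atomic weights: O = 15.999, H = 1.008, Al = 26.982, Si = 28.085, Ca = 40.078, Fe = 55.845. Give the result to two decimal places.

Si in CaFeSi₂O₆: molar mass 248.087 g/mol; 2×28.085 = 56.170 g → 22.64 wt%.
Si in Ca₂Al₂Fe(SiO₄)(Si₂O₇)O(OH): molar mass 483.215 g/mol; 3×28.085 = 84.255 g → 17.44 wt%.
Difference = 22.64 − 17.44 = 5.20 percentage points.

5.20 percentage points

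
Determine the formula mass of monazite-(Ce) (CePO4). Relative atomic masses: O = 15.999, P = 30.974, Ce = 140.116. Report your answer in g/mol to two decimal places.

235.09 g/mol

The formula mass is the sum 1×140.116 + 1×30.974 + 4×15.999.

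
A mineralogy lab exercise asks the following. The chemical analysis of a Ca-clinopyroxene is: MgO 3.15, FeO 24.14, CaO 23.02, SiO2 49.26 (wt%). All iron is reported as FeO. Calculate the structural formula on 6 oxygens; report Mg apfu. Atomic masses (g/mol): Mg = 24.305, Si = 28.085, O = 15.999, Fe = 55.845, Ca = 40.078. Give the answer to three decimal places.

0.190 Mg apfu

MgO: 3.15/40.304 = 0.07816 mol → 0.07816 mol Mg, 0.07816 mol O.
FeO: 24.14/71.844 = 0.33601 mol → 0.33601 mol Fe, 0.33601 mol O.
CaO: 23.02/56.077 = 0.41051 mol → 0.41051 mol Ca, 0.41051 mol O.
SiO2: 49.26/60.083 = 0.81987 mol → 0.81987 mol Si, 1.63974 mol O.
Total oxygen = 2.46442 mol. Normalization factor = 6/2.46442 = 2.43465.
Mg per 6 O = 0.07816 × 2.43465 = 0.190.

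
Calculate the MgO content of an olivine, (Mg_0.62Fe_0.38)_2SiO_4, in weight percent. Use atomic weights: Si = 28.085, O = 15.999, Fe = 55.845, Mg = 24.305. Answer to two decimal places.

M((Mg_0.62Fe_0.38)_2SiO_4) = 164.661 g/mol; M(MgO) = 40.304 g/mol.
Moles MgO per formula unit = 1.24 Mg ÷ 1 = 1.2400.
MgO fraction = (1.2400 × 40.304) / 164.661 = 49.977/164.661 = 0.3035.

30.35 wt%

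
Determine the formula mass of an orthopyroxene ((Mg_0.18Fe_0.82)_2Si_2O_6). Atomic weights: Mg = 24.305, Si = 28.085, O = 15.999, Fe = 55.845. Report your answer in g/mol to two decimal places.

252.50 g/mol

The formula mass is the sum 0.36(24.305) + 1.64(55.845) + 2(28.085) + 6(15.999).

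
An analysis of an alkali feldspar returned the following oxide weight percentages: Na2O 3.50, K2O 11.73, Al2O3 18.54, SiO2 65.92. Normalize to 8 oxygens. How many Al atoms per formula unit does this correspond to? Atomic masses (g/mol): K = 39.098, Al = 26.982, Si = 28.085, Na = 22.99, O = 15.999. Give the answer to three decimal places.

Na2O (M=61.979): mol = 0.05647; Na = 0.11294, O = 0.05647.
K2O (M=94.195): mol = 0.12453; K = 0.24906, O = 0.12453.
Al2O3 (M=101.961): mol = 0.18183; Al = 0.36366, O = 0.54549.
SiO2 (M=60.083): mol = 1.09715; Si = 1.09715, O = 2.19430.
ΣO = 2.92079; factor = 8/ΣO = 2.73899.
Al apfu = 0.36366 × 2.73899 = 0.996.

0.996 Al apfu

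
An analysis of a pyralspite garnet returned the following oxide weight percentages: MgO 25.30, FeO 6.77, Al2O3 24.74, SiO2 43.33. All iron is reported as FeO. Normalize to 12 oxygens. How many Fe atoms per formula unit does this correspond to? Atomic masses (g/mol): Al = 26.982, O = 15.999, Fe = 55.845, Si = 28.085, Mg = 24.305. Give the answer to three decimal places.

0.391 Fe apfu

MgO: 25.30/40.304 = 0.62773 mol → 0.62773 mol Mg, 0.62773 mol O.
FeO: 6.77/71.844 = 0.09423 mol → 0.09423 mol Fe, 0.09423 mol O.
Al2O3: 24.74/101.961 = 0.24264 mol → 0.48528 mol Al, 0.72792 mol O.
SiO2: 43.33/60.083 = 0.72117 mol → 0.72117 mol Si, 1.44234 mol O.
Total oxygen = 2.89222 mol. Normalization factor = 12/2.89222 = 4.14906.
Fe per 12 O = 0.09423 × 4.14906 = 0.391.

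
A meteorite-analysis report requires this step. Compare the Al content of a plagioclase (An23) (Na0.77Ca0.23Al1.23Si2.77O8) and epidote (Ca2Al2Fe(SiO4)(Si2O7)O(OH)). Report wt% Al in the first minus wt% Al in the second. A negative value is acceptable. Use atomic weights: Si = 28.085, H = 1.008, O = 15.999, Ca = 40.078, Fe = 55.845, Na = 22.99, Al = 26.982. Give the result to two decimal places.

Al in Na0.77Ca0.23Al1.23Si2.77O8: molar mass 265.896 g/mol; 1.23×26.982 = 33.188 g → 12.48 wt%.
Al in Ca2Al2Fe(SiO4)(Si2O7)O(OH): molar mass 483.215 g/mol; 2×26.982 = 53.964 g → 11.17 wt%.
Difference = 12.48 − 11.17 = 1.31 percentage points.

1.31 percentage points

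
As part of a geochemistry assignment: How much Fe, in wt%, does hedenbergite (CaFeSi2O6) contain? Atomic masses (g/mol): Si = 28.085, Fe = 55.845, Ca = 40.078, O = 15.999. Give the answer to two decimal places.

M(CaFeSi2O6) = 248.087 g/mol.
Fe contributes 1 × 55.845 = 55.845 g per mole.
55.845/248.087 = 0.2251 → 22.51%.

22.51 wt%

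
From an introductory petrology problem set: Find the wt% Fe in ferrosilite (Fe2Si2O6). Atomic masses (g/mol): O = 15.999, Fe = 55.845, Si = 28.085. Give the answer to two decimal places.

Molar mass of Fe2Si2O6: 2×55.845 + 2×28.085 + 6×15.999 = 263.854 g/mol.
Mass of Fe per formula unit: 2 × 55.845 = 111.690 g.
Weight fraction Fe = 111.690 / 263.854 = 0.4233.

42.33 mass %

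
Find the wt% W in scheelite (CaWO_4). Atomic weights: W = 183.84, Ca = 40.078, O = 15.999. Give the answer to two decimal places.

M(CaWO_4) = 287.914 g/mol.
W contributes 1 × 183.84 = 183.840 g per mole.
183.840/287.914 = 0.6385 → 63.85%.

63.85 wt%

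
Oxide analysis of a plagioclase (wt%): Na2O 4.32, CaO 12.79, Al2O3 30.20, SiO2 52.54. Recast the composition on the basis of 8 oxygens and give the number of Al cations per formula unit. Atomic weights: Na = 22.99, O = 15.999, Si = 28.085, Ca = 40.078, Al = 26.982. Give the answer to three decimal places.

Na2O: 4.32/61.979 = 0.06970 mol → 0.13940 mol Na, 0.06970 mol O.
CaO: 12.79/56.077 = 0.22808 mol → 0.22808 mol Ca, 0.22808 mol O.
Al2O3: 30.20/101.961 = 0.29619 mol → 0.59238 mol Al, 0.88857 mol O.
SiO2: 52.54/60.083 = 0.87446 mol → 0.87446 mol Si, 1.74892 mol O.
Total oxygen = 2.93527 mol. Normalization factor = 8/2.93527 = 2.72547.
Al per 8 O = 0.59238 × 2.72547 = 1.615.

1.615 Al apfu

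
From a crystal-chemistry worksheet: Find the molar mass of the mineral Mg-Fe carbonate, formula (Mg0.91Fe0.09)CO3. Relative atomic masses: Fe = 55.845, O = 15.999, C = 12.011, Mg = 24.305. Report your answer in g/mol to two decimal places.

M = 0.91*24.305 + 0.09*55.845 + 1*12.011 + 3*15.999

87.15 g/mol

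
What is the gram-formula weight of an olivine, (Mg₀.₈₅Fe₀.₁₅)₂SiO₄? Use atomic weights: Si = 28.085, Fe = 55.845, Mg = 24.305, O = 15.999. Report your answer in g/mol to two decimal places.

150.15 g/mol

The formula mass is the sum 1.70(24.305) + 0.30(55.845) + 1(28.085) + 4(15.999).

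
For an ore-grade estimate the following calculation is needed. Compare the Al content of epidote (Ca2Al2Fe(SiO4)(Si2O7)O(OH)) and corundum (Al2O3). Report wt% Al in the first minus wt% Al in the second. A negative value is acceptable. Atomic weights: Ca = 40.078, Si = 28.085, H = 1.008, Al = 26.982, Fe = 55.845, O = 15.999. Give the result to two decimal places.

-41.76 percentage points

Al in Ca2Al2Fe(SiO4)(Si2O7)O(OH): molar mass 483.215 g/mol; 2×26.982 = 53.964 g → 11.17 wt%.
Al in Al2O3: molar mass 101.961 g/mol; 2×26.982 = 53.964 g → 52.93 wt%.
Difference = 11.17 − 52.93 = -41.76 percentage points.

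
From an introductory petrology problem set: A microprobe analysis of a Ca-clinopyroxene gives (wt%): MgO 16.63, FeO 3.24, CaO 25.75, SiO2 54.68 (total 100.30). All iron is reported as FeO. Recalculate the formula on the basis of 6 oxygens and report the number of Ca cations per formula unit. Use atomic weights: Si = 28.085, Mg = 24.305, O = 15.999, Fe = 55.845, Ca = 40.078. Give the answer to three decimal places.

16.63 wt% MgO ÷ 40.304 g/mol = 0.41261 mol, giving 0.41261 Mg and 0.41261 O.
3.24 wt% FeO ÷ 71.844 g/mol = 0.04510 mol, giving 0.04510 Fe and 0.04510 O.
25.75 wt% CaO ÷ 56.077 g/mol = 0.45919 mol, giving 0.45919 Ca and 0.45919 O.
54.68 wt% SiO2 ÷ 60.083 g/mol = 0.91007 mol, giving 0.91007 Si and 1.82014 O.
Oxygen sums to 2.73704; scaling by 6/2.73704 = 2.19215 puts the formula on 6 O.
Ca: 0.45919 × 2.19215 = 1.007 atoms per formula unit.

1.007 Ca apfu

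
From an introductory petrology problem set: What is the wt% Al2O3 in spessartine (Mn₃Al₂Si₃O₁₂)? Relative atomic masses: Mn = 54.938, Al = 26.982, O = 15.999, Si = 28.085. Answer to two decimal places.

Formula mass = 495.021 g/mol.
2 Al → 1.0000 mol Al2O3 per formula unit; M(Al2O3) = 101.961, so Al2O3 mass = 101.961 g.
101.961/495.021 × 100 = 20.60 wt%.

20.60 wt%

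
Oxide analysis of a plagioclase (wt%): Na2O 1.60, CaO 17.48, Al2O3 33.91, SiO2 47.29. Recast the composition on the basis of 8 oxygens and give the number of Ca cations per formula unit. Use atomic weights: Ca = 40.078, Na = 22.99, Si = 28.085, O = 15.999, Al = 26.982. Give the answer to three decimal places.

0.857 Ca apfu

1.60 wt% Na2O ÷ 61.979 g/mol = 0.02582 mol, giving 0.05164 Na and 0.02582 O.
17.48 wt% CaO ÷ 56.077 g/mol = 0.31171 mol, giving 0.31171 Ca and 0.31171 O.
33.91 wt% Al2O3 ÷ 101.961 g/mol = 0.33258 mol, giving 0.66516 Al and 0.99774 O.
47.29 wt% SiO2 ÷ 60.083 g/mol = 0.78708 mol, giving 0.78708 Si and 1.57416 O.
Oxygen sums to 2.90943; scaling by 8/2.90943 = 2.74968 puts the formula on 8 O.
Ca: 0.31171 × 2.74968 = 0.857 atoms per formula unit.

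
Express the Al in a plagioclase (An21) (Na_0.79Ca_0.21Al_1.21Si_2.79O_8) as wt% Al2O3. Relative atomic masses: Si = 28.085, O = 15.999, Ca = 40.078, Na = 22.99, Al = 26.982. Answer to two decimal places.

23.23 wt%

Formula mass = 265.576 g/mol.
1.21 Al → 0.6050 mol Al2O3 per formula unit; M(Al2O3) = 101.961, so Al2O3 mass = 61.686 g.
61.686/265.576 × 100 = 23.23 wt%.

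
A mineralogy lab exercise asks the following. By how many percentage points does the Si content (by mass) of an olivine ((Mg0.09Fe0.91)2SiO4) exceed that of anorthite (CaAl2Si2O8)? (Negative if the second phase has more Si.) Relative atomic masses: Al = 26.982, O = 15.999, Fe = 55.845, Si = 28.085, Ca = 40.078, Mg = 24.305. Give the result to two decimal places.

First mineral: 28.085 g Si in 198.094 g formula = 14.18 wt% Si.
Second mineral: 56.170 g Si in 278.204 g formula = 20.19 wt% Si.
14.18% − 20.19% gives a difference of -6.01 percentage points.

-6.01 percentage points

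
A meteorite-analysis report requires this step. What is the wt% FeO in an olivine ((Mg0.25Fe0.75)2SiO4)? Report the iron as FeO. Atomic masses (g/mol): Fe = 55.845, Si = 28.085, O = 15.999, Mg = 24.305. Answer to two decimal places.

Molar mass of (Mg0.25Fe0.75)2SiO4 = 0.50·24.305 + 1.50·55.845 + 1·28.085 + 4·15.999 = 188.001 g/mol.
Each formula unit contains 1.50 Fe, equivalent to 1.50/1 = 1.5000 mol FeO.
M(FeO) = 1×55.845 + 1×15.999 = 71.844 g/mol.
Mass of FeO per formula unit = 1.5000 × 71.844 = 107.766 g.
FeO wt% = 107.766 / 188.001 × 100 = 57.32%.

57.32 wt%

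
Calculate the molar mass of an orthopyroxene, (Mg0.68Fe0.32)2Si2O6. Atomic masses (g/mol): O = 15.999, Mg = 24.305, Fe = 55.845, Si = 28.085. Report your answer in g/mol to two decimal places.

Mg: 1.36 × 24.305 = 33.0548
Fe: 0.64 × 55.845 = 35.7408
Si: 2 × 28.085 = 56.1700
O: 6 × 15.999 = 95.9940
Summing the contributions gives the formula mass.

220.96 g/mol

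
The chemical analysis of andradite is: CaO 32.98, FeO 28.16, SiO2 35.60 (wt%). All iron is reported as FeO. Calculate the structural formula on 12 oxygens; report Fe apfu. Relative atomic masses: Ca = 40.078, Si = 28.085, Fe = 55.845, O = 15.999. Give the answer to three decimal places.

2.172 Fe apfu

CaO (M=56.077): mol = 0.58812; Ca = 0.58812, O = 0.58812.
FeO (M=71.844): mol = 0.39196; Fe = 0.39196, O = 0.39196.
SiO2 (M=60.083): mol = 0.59251; Si = 0.59251, O = 1.18502.
ΣO = 2.16510; factor = 12/ΣO = 5.54247.
Fe apfu = 0.39196 × 5.54247 = 2.172.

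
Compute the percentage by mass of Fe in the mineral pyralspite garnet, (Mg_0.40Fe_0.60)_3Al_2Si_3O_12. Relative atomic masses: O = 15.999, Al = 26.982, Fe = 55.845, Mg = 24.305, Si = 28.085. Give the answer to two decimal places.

Formula mass = 1.20×24.305 + 1.80×55.845 + 2×26.982 + 3×28.085 + 12×15.999 = 459.894 g/mol, of which 100.521 g is Fe.
So Fe makes up 100.521/459.894 = 0.2186 of the mass, i.e. 21.86%.

21.86 weight percent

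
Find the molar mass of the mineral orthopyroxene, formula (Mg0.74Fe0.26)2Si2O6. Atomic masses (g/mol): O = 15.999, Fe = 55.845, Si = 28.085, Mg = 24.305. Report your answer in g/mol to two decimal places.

217.17 g/mol

Mg: 1.48 × 24.305 = 35.9714
Fe: 0.52 × 55.845 = 29.0394
Si: 2 × 28.085 = 56.1700
O: 6 × 15.999 = 95.9940
Summing the contributions gives the formula mass.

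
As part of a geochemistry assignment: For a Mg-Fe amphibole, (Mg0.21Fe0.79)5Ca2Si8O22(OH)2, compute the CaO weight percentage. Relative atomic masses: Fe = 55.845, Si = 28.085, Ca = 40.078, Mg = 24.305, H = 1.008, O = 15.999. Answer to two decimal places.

11.97 wt%

M((Mg0.21Fe0.79)5Ca2Si8O22(OH)2) = 936.936 g/mol; M(CaO) = 56.077 g/mol.
Moles CaO per formula unit = 2 Ca ÷ 1 = 2.0000.
CaO fraction = (2.0000 × 56.077) / 936.936 = 112.154/936.936 = 0.1197.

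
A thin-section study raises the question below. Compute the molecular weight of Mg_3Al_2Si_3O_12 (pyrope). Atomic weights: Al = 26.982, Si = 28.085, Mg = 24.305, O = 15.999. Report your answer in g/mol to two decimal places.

403.12 g/mol

Mg: 3 × 24.305 = 72.9150
Al: 2 × 26.982 = 53.9640
Si: 3 × 28.085 = 84.2550
O: 12 × 15.999 = 191.9880
Summing the contributions gives the formula mass.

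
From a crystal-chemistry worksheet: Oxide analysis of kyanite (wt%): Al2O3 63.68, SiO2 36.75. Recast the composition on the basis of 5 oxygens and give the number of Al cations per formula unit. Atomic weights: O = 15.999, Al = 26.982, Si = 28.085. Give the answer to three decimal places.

63.68 wt% Al2O3 ÷ 101.961 g/mol = 0.62455 mol, giving 1.24910 Al and 1.87365 O.
36.75 wt% SiO2 ÷ 60.083 g/mol = 0.61165 mol, giving 0.61165 Si and 1.22330 O.
Oxygen sums to 3.09695; scaling by 5/3.09695 = 1.61449 puts the formula on 5 O.
Al: 1.24910 × 1.61449 = 2.017 atoms per formula unit.

2.017 Al apfu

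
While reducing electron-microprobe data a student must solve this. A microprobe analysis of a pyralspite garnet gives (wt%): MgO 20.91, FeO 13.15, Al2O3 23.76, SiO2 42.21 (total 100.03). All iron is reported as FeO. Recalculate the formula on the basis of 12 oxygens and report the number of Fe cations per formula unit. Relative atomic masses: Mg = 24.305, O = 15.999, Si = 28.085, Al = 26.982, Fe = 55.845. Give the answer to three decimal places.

20.91 wt% MgO ÷ 40.304 g/mol = 0.51881 mol, giving 0.51881 Mg and 0.51881 O.
13.15 wt% FeO ÷ 71.844 g/mol = 0.18304 mol, giving 0.18304 Fe and 0.18304 O.
23.76 wt% Al2O3 ÷ 101.961 g/mol = 0.23303 mol, giving 0.46606 Al and 0.69909 O.
42.21 wt% SiO2 ÷ 60.083 g/mol = 0.70253 mol, giving 0.70253 Si and 1.40506 O.
Oxygen sums to 2.80600; scaling by 12/2.80600 = 4.27655 puts the formula on 12 O.
Fe: 0.18304 × 4.27655 = 0.783 atoms per formula unit.

0.783 Fe apfu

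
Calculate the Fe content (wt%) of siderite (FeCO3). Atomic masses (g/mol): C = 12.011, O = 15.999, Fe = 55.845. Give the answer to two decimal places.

M(FeCO3) = 115.853 g/mol.
Fe contributes 1 × 55.845 = 55.845 g per mole.
55.845/115.853 = 0.4820 → 48.20%.

48.20 wt%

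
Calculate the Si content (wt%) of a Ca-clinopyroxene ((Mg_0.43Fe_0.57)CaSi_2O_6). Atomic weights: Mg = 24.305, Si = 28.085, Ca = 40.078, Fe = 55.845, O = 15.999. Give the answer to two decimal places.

23.95 wt%

Molar mass of (Mg_0.43Fe_0.57)CaSi_2O_6: 0.43*24.305 + 0.57*55.845 + 1*40.078 + 2*28.085 + 6*15.999 = 234.525 g/mol.
Mass of Si per formula unit: 2 × 28.085 = 56.170 g.
Weight fraction Si = 56.170 / 234.525 = 0.2395.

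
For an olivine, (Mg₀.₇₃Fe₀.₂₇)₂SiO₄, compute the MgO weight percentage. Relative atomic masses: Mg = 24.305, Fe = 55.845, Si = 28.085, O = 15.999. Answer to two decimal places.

37.31 wt%

M((Mg₀.₇₃Fe₀.₂₇)₂SiO₄) = 157.723 g/mol; M(MgO) = 40.304 g/mol.
Moles MgO per formula unit = 1.46 Mg ÷ 1 = 1.4600.
MgO fraction = (1.4600 × 40.304) / 157.723 = 58.844/157.723 = 0.3731.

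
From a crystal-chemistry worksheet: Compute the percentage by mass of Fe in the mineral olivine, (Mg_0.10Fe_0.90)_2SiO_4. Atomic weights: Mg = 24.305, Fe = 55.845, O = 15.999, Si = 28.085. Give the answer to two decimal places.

M((Mg_0.10Fe_0.90)_2SiO_4) = 197.463 g/mol.
Fe contributes 1.80 × 55.845 = 100.521 g per mole.
100.521/197.463 = 0.5091 → 50.91%.

50.91 weight percent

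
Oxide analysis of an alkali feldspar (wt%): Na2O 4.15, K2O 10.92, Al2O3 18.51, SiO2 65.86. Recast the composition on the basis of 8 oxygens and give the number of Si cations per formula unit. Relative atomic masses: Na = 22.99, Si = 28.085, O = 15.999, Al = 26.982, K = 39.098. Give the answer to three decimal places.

3.003 Si apfu

4.15 wt% Na2O ÷ 61.979 g/mol = 0.06696 mol, giving 0.13392 Na and 0.06696 O.
10.92 wt% K2O ÷ 94.195 g/mol = 0.11593 mol, giving 0.23186 K and 0.11593 O.
18.51 wt% Al2O3 ÷ 101.961 g/mol = 0.18154 mol, giving 0.36308 Al and 0.54462 O.
65.86 wt% SiO2 ÷ 60.083 g/mol = 1.09615 mol, giving 1.09615 Si and 2.19230 O.
Oxygen sums to 2.91981; scaling by 8/2.91981 = 2.73990 puts the formula on 8 O.
Si: 1.09615 × 2.73990 = 3.003 atoms per formula unit.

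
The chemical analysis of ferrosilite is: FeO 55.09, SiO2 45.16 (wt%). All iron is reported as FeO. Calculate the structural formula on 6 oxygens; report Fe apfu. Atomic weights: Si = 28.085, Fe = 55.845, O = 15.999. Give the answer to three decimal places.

55.09 wt% FeO ÷ 71.844 g/mol = 0.76680 mol, giving 0.76680 Fe and 0.76680 O.
45.16 wt% SiO2 ÷ 60.083 g/mol = 0.75163 mol, giving 0.75163 Si and 1.50326 O.
Oxygen sums to 2.27006; scaling by 6/2.27006 = 2.64310 puts the formula on 6 O.
Fe: 0.76680 × 2.64310 = 2.027 atoms per formula unit.

2.027 Fe apfu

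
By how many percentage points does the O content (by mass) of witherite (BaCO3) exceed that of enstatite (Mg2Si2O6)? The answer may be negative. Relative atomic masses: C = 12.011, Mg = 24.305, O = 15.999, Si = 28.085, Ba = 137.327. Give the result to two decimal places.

-23.49 percentage points

O in BaCO3: molar mass 197.335 g/mol; 3×15.999 = 47.997 g → 24.32 wt%.
O in Mg2Si2O6: molar mass 200.774 g/mol; 6×15.999 = 95.994 g → 47.81 wt%.
Difference = 24.32 − 47.81 = -23.49 percentage points.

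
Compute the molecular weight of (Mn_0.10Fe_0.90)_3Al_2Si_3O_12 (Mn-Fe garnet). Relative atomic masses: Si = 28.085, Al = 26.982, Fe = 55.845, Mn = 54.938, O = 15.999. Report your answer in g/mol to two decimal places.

Mn: 0.30 × 54.938 = 16.4814
Fe: 2.70 × 55.845 = 150.7815
Al: 2 × 26.982 = 53.9640
Si: 3 × 28.085 = 84.2550
O: 12 × 15.999 = 191.9880
Summing the contributions gives the formula mass.

497.47 g/mol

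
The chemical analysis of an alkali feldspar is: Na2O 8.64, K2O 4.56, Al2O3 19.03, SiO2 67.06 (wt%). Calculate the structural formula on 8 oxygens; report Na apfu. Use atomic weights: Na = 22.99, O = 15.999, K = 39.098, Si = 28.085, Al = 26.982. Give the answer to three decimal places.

0.748 Na apfu

Na2O (M=61.979): mol = 0.13940; Na = 0.27880, O = 0.13940.
K2O (M=94.195): mol = 0.04841; K = 0.09682, O = 0.04841.
Al2O3 (M=101.961): mol = 0.18664; Al = 0.37328, O = 0.55992.
SiO2 (M=60.083): mol = 1.11612; Si = 1.11612, O = 2.23224.
ΣO = 2.97997; factor = 8/ΣO = 2.68459.
Na apfu = 0.27880 × 2.68459 = 0.748.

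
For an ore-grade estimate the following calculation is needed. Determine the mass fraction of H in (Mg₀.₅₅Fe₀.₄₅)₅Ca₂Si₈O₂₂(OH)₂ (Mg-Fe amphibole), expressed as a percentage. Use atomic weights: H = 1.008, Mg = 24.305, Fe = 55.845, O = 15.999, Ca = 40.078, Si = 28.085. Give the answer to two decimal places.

0.23 weight percent

Molar mass of (Mg₀.₅₅Fe₀.₄₅)₅Ca₂Si₈O₂₂(OH)₂: 2.75×24.305 + 2.25×55.845 + 2×40.078 + 8×28.085 + 24×15.999 + 2×1.008 = 883.318 g/mol.
Mass of H per formula unit: 2 × 1.008 = 2.016 g.
Weight fraction H = 2.016 / 883.318 = 0.0023.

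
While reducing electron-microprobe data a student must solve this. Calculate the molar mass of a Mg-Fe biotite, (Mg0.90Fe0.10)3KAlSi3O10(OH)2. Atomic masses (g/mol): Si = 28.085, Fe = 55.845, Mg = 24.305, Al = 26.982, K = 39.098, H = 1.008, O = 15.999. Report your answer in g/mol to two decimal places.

426.72 g/mol

M = 2.70*24.305 + 0.30*55.845 + 1*39.098 + 1*26.982 + 3*28.085 + 12*15.999 + 2*1.008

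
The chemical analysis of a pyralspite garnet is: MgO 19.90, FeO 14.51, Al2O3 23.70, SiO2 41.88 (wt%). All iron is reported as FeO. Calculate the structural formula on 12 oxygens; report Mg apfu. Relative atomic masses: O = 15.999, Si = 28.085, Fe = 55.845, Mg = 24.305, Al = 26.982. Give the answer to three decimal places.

19.90 wt% MgO ÷ 40.304 g/mol = 0.49375 mol, giving 0.49375 Mg and 0.49375 O.
14.51 wt% FeO ÷ 71.844 g/mol = 0.20197 mol, giving 0.20197 Fe and 0.20197 O.
23.70 wt% Al2O3 ÷ 101.961 g/mol = 0.23244 mol, giving 0.46488 Al and 0.69732 O.
41.88 wt% SiO2 ÷ 60.083 g/mol = 0.69704 mol, giving 0.69704 Si and 1.39408 O.
Oxygen sums to 2.78712; scaling by 12/2.78712 = 4.30552 puts the formula on 12 O.
Mg: 0.49375 × 4.30552 = 2.126 atoms per formula unit.

2.126 Mg apfu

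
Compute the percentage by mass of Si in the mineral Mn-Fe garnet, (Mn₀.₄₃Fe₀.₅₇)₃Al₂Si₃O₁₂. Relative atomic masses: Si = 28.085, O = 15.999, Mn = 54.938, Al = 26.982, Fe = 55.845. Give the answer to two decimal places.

16.97 weight percent

Molar mass of (Mn₀.₄₃Fe₀.₅₇)₃Al₂Si₃O₁₂: 1.29*54.938 + 1.71*55.845 + 2*26.982 + 3*28.085 + 12*15.999 = 496.572 g/mol.
Mass of Si per formula unit: 3 × 28.085 = 84.255 g.
Weight fraction Si = 84.255 / 496.572 = 0.1697.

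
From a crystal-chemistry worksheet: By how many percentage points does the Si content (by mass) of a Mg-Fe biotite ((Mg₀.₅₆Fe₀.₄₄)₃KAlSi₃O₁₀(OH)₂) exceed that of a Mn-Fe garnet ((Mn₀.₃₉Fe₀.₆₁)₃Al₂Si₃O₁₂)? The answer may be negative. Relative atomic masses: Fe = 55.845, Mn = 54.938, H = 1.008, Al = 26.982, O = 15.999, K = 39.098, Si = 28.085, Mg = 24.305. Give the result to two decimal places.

1.40 percentage points

Si in (Mg₀.₅₆Fe₀.₄₄)₃KAlSi₃O₁₀(OH)₂: molar mass 458.887 g/mol; 3×28.085 = 84.255 g → 18.36 wt%.
Si in (Mn₀.₃₉Fe₀.₆₁)₃Al₂Si₃O₁₂: molar mass 496.681 g/mol; 3×28.085 = 84.255 g → 16.96 wt%.
Difference = 18.36 − 16.96 = 1.40 percentage points.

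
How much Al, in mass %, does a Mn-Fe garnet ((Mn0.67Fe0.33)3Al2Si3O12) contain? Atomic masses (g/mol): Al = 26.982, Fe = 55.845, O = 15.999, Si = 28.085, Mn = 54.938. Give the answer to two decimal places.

Molar mass of (Mn0.67Fe0.33)3Al2Si3O12: 2.01·54.938 + 0.99·55.845 + 2·26.982 + 3·28.085 + 12·15.999 = 495.919 g/mol.
Mass of Al per formula unit: 2 × 26.982 = 53.964 g.
Weight fraction Al = 53.964 / 495.919 = 0.1088.

10.88 mass %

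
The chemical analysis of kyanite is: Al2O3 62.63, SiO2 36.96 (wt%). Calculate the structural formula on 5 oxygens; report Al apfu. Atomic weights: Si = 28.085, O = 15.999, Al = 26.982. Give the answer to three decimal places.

1.999 Al apfu

Al2O3: 62.63/101.961 = 0.61425 mol → 1.22850 mol Al, 1.84275 mol O.
SiO2: 36.96/60.083 = 0.61515 mol → 0.61515 mol Si, 1.23030 mol O.
Total oxygen = 3.07305 mol. Normalization factor = 5/3.07305 = 1.62705.
Al per 5 O = 1.22850 × 1.62705 = 1.999.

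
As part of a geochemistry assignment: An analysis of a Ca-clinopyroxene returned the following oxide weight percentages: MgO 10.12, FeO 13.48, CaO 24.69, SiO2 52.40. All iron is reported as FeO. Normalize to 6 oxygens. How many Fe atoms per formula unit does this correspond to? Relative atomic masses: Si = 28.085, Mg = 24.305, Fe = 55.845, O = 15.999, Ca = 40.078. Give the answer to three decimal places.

MgO (M=40.304): mol = 0.25109; Mg = 0.25109, O = 0.25109.
FeO (M=71.844): mol = 0.18763; Fe = 0.18763, O = 0.18763.
CaO (M=56.077): mol = 0.44029; Ca = 0.44029, O = 0.44029.
SiO2 (M=60.083): mol = 0.87213; Si = 0.87213, O = 1.74426.
ΣO = 2.62327; factor = 6/ΣO = 2.28722.
Fe apfu = 0.18763 × 2.28722 = 0.429.

0.429 Fe apfu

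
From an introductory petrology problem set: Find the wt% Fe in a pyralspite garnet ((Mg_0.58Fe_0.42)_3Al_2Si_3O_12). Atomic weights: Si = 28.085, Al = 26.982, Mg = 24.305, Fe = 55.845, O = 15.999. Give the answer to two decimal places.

15.89 mass %

Formula mass = 1.74×24.305 + 1.26×55.845 + 2×26.982 + 3×28.085 + 12×15.999 = 442.862 g/mol, of which 70.365 g is Fe.
So Fe makes up 70.365/442.862 = 0.1589 of the mass, i.e. 15.89%.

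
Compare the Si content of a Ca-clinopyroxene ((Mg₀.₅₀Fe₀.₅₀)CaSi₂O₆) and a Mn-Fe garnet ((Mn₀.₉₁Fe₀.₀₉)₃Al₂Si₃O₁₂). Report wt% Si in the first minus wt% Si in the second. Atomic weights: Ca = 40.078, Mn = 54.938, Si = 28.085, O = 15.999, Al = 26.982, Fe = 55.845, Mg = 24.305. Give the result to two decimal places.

M((Mg₀.₅₀Fe₀.₅₀)CaSi₂O₆) = 232.317 g/mol, so wt% Si = 56.170/232.317 × 100 = 24.18%.
M((Mn₀.₉₁Fe₀.₀₉)₃Al₂Si₃O₁₂) = 495.266 g/mol, so wt% Si = 84.255/495.266 × 100 = 17.01%.
24.18 − 17.01 = 7.17 pp.

7.17 percentage points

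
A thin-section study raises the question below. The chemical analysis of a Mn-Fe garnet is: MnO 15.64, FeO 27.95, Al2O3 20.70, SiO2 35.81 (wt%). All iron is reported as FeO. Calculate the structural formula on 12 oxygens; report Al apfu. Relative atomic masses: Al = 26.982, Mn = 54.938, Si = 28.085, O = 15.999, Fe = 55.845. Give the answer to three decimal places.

15.64 wt% MnO ÷ 70.937 g/mol = 0.22048 mol, giving 0.22048 Mn and 0.22048 O.
27.95 wt% FeO ÷ 71.844 g/mol = 0.38904 mol, giving 0.38904 Fe and 0.38904 O.
20.70 wt% Al2O3 ÷ 101.961 g/mol = 0.20302 mol, giving 0.40604 Al and 0.60906 O.
35.81 wt% SiO2 ÷ 60.083 g/mol = 0.59601 mol, giving 0.59601 Si and 1.19202 O.
Oxygen sums to 2.41060; scaling by 12/2.41060 = 4.97801 puts the formula on 12 O.
Al: 0.40604 × 4.97801 = 2.021 atoms per formula unit.

2.021 Al apfu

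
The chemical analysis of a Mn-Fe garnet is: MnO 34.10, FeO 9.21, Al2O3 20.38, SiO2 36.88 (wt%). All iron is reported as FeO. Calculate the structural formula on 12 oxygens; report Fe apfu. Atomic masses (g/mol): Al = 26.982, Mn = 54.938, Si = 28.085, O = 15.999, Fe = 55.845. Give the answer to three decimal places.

0.631 Fe apfu

MnO (M=70.937): mol = 0.48071; Mn = 0.48071, O = 0.48071.
FeO (M=71.844): mol = 0.12819; Fe = 0.12819, O = 0.12819.
Al2O3 (M=101.961): mol = 0.19988; Al = 0.39976, O = 0.59964.
SiO2 (M=60.083): mol = 0.61382; Si = 0.61382, O = 1.22764.
ΣO = 2.43618; factor = 12/ΣO = 4.92574.
Fe apfu = 0.12819 × 4.92574 = 0.631.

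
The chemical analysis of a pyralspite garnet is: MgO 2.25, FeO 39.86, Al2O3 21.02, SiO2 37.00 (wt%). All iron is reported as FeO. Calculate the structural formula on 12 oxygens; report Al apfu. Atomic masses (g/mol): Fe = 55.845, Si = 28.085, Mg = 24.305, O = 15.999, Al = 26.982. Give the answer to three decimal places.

2.25 wt% MgO ÷ 40.304 g/mol = 0.05583 mol, giving 0.05583 Mg and 0.05583 O.
39.86 wt% FeO ÷ 71.844 g/mol = 0.55481 mol, giving 0.55481 Fe and 0.55481 O.
21.02 wt% Al2O3 ÷ 101.961 g/mol = 0.20616 mol, giving 0.41232 Al and 0.61848 O.
37.00 wt% SiO2 ÷ 60.083 g/mol = 0.61581 mol, giving 0.61581 Si and 1.23162 O.
Oxygen sums to 2.46074; scaling by 12/2.46074 = 4.87658 puts the formula on 12 O.
Al: 0.41232 × 4.87658 = 2.011 atoms per formula unit.

2.011 Al apfu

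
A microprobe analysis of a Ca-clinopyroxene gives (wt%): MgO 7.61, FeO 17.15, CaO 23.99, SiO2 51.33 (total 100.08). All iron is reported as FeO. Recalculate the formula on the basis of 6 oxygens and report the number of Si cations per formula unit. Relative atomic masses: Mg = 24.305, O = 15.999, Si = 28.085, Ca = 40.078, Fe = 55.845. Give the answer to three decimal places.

1.999 Si apfu

MgO: 7.61/40.304 = 0.18882 mol → 0.18882 mol Mg, 0.18882 mol O.
FeO: 17.15/71.844 = 0.23871 mol → 0.23871 mol Fe, 0.23871 mol O.
CaO: 23.99/56.077 = 0.42780 mol → 0.42780 mol Ca, 0.42780 mol O.
SiO2: 51.33/60.083 = 0.85432 mol → 0.85432 mol Si, 1.70864 mol O.
Total oxygen = 2.56397 mol. Normalization factor = 6/2.56397 = 2.34012.
Si per 6 O = 0.85432 × 2.34012 = 1.999.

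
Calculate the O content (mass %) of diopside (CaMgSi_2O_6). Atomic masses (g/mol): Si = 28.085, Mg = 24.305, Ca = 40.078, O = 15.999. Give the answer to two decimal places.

44.33 mass %

M(CaMgSi_2O_6) = 216.547 g/mol.
O contributes 6 × 15.999 = 95.994 g per mole.
95.994/216.547 = 0.4433 → 44.33%.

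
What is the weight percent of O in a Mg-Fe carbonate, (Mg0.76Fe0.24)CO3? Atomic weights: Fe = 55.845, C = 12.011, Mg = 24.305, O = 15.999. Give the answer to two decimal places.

52.24 weight percent

Molar mass of (Mg0.76Fe0.24)CO3: 0.76*24.305 + 0.24*55.845 + 1*12.011 + 3*15.999 = 91.883 g/mol.
Mass of O per formula unit: 3 × 15.999 = 47.997 g.
Weight fraction O = 47.997 / 91.883 = 0.5224.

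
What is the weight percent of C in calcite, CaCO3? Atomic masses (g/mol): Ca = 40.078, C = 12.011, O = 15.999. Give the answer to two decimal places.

M(CaCO3) = 100.086 g/mol.
C contributes 1 × 12.011 = 12.011 g per mole.
12.011/100.086 = 0.1200 → 12.00%.

12.00 weight percent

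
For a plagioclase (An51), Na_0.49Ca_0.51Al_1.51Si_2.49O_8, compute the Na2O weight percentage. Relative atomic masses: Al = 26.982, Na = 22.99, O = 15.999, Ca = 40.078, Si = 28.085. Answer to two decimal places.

5.62 wt%

Formula mass = 270.371 g/mol.
0.49 Na → 0.2450 mol Na2O per formula unit; M(Na2O) = 61.979, so Na2O mass = 15.185 g.
15.185/270.371 × 100 = 5.62 wt%.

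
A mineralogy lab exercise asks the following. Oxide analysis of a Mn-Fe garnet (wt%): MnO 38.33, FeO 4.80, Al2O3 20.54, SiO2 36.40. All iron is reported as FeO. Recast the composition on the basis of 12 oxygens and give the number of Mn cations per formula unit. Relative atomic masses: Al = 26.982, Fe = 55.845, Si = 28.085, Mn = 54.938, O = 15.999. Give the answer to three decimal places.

2.676 Mn apfu

38.33 wt% MnO ÷ 70.937 g/mol = 0.54034 mol, giving 0.54034 Mn and 0.54034 O.
4.80 wt% FeO ÷ 71.844 g/mol = 0.06681 mol, giving 0.06681 Fe and 0.06681 O.
20.54 wt% Al2O3 ÷ 101.961 g/mol = 0.20145 mol, giving 0.40290 Al and 0.60435 O.
36.40 wt% SiO2 ÷ 60.083 g/mol = 0.60583 mol, giving 0.60583 Si and 1.21166 O.
Oxygen sums to 2.42316; scaling by 12/2.42316 = 4.95221 puts the formula on 12 O.
Mn: 0.54034 × 4.95221 = 2.676 atoms per formula unit.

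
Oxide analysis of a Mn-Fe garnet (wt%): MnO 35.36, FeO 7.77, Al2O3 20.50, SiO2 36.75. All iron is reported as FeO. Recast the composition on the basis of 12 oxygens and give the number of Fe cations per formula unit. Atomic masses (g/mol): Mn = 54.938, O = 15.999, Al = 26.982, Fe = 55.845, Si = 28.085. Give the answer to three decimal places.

MnO: 35.36/70.937 = 0.49847 mol → 0.49847 mol Mn, 0.49847 mol O.
FeO: 7.77/71.844 = 0.10815 mol → 0.10815 mol Fe, 0.10815 mol O.
Al2O3: 20.50/101.961 = 0.20106 mol → 0.40212 mol Al, 0.60318 mol O.
SiO2: 36.75/60.083 = 0.61165 mol → 0.61165 mol Si, 1.22330 mol O.
Total oxygen = 2.43310 mol. Normalization factor = 12/2.43310 = 4.93198.
Fe per 12 O = 0.10815 × 4.93198 = 0.533.

0.533 Fe apfu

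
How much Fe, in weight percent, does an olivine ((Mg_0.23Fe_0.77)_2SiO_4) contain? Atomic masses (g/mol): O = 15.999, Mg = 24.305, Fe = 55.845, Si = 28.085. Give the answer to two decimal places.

M((Mg_0.23Fe_0.77)_2SiO_4) = 189.263 g/mol.
Fe contributes 1.54 × 55.845 = 86.001 g per mole.
86.001/189.263 = 0.4544 → 45.44%.

45.44 weight percent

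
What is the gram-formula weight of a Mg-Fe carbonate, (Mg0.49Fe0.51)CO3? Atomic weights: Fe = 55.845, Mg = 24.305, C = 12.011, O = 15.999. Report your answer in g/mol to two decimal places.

The formula mass is the sum 0.49(24.305) + 0.51(55.845) + 1(12.011) + 3(15.999).

100.40 g/mol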